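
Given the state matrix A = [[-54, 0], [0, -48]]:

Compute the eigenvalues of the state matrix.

For diagonal matrix, eigenvalues are diagonal entries: λ₁ = -54, λ₂ = -48.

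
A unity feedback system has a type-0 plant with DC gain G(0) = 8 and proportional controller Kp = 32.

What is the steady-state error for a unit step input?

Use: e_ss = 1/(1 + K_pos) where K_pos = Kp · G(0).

K_pos = Kp · G(0) = 32 × 8 = 256. e_ss = 1/(1 + 256) = 0.0039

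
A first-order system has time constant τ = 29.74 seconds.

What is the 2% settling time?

For first-order system, 2% settling time ≈ 4τ = 4 × 29.74 = 118.96 s.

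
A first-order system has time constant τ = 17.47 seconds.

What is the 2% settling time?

For first-order system, 2% settling time ≈ 4τ = 4 × 17.47 = 69.88 s.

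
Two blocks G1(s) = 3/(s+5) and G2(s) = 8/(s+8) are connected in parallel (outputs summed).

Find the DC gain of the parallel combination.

Parallel: G_eq = G1 + G2. DC gain = G1(0) + G2(0) = 3/5 + 8/8 = 0.6 + 1 = 1.6.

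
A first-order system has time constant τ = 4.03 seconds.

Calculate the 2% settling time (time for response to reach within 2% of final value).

For first-order system, 2% settling time ≈ 4τ = 4 × 4.03 = 16.12 s.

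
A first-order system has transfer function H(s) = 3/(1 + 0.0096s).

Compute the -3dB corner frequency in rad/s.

Corner frequency = 1/τ = 1/0.0096 = 104.167 rad/s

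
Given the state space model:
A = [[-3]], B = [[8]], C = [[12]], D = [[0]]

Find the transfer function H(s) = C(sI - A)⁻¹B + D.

(sI - A)⁻¹ = 1/(s + 3). H(s) = 12 × 8/(s + 3) + 0 = 96/(s + 3).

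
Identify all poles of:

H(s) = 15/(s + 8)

Pole is where denominator = 0: s + 8 = 0, so s = -8.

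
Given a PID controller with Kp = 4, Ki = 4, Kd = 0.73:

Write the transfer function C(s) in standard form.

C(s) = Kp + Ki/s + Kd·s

Substituting values: C(s) = 4 + 4/s + 0.73s = (0.73s² + 4s + 4)/s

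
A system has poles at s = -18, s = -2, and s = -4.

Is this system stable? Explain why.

All poles are in the left half-plane. System is stable.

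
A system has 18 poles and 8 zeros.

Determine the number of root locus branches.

Root locus has n branches where n = number of poles = 18.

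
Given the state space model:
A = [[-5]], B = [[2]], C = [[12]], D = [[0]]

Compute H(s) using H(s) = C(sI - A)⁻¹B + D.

(sI - A)⁻¹ = 1/(s + 5). H(s) = 12 × 2/(s + 5) + 0 = 24/(s + 5).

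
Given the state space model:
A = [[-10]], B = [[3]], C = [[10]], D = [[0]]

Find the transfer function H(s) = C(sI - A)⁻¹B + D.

(sI - A)⁻¹ = 1/(s + 10). H(s) = 10 × 3/(s + 10) + 0 = 30/(s + 10).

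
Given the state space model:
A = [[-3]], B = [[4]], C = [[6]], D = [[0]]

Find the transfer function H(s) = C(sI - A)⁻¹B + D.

(sI - A)⁻¹ = 1/(s + 3). H(s) = 6 × 4/(s + 3) + 0 = 24/(s + 3).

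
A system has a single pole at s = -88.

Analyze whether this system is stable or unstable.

Pole at s = -88 is in the left half-plane. Stable.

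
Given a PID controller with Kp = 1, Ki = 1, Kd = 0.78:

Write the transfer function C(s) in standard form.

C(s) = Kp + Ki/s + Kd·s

Substituting values: C(s) = 1 + 1/s + 0.78s = (0.78s² + s + 1)/s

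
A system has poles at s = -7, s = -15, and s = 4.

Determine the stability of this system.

Pole(s) at s = 4 are not in the left half-plane. System is unstable.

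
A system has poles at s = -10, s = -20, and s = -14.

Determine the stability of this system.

All poles are in the left half-plane. System is stable.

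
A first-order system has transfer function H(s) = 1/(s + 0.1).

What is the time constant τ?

For H(s) = 1/(s + 1/τ), the pole is at -1/τ = -0.1, so τ = 1/0.1 = 10 s.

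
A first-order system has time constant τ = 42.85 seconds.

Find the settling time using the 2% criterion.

For first-order system, 2% settling time ≈ 4τ = 4 × 42.85 = 171.4 s.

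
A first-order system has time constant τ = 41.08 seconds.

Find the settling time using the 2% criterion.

For first-order system, 2% settling time ≈ 4τ = 4 × 41.08 = 164.32 s.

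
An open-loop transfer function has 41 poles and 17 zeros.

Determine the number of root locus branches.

Root locus has n branches where n = number of poles = 41.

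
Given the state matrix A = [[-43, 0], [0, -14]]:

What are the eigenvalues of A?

For diagonal matrix, eigenvalues are diagonal entries: λ₁ = -43, λ₂ = -14.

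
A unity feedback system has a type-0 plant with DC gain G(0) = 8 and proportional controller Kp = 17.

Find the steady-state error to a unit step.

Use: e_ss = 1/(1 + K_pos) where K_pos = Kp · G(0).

K_pos = Kp · G(0) = 17 × 8 = 136. e_ss = 1/(1 + 136) = 0.0073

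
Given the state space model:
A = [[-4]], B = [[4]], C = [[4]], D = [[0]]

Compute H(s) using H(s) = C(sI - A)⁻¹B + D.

(sI - A)⁻¹ = 1/(s + 4). H(s) = 4 × 4/(s + 4) + 0 = 16/(s + 4).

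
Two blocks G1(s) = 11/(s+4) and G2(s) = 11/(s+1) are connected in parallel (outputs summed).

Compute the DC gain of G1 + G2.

Parallel: G_eq = G1 + G2. DC gain = G1(0) + G2(0) = 11/4 + 11/1 = 2.75 + 11 = 13.75.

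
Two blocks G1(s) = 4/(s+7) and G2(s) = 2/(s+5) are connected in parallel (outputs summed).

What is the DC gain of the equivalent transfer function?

Parallel: G_eq = G1 + G2. DC gain = G1(0) + G2(0) = 4/7 + 2/5 = 0.5714 + 0.4 = 0.9714.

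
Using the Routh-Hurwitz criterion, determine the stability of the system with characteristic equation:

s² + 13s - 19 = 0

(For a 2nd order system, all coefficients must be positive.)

Coefficients: 1, 13, -19. c=-19 not positive, so system is unstable.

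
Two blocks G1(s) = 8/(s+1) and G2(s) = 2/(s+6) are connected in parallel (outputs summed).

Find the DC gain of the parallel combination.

Parallel: G_eq = G1 + G2. DC gain = G1(0) + G2(0) = 8/1 + 2/6 = 8 + 0.3333 = 8.3333.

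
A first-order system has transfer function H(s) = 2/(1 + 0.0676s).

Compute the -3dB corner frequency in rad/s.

Corner frequency = 1/τ = 1/0.0676 = 14.793 rad/s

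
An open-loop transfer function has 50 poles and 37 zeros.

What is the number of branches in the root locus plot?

Root locus has n branches where n = number of poles = 50.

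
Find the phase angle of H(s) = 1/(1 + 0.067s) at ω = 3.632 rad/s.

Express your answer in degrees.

Phase = -arctan(ωτ) = -arctan(3.632 × 0.067) = -13.7°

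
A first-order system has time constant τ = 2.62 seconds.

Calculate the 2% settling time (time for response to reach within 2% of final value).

For first-order system, 2% settling time ≈ 4τ = 4 × 2.62 = 10.48 s.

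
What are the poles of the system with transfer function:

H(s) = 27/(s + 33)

Pole is where denominator = 0: s + 33 = 0, so s = -33.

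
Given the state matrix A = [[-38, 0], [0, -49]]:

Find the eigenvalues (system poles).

For diagonal matrix, eigenvalues are diagonal entries: λ₁ = -38, λ₂ = -49.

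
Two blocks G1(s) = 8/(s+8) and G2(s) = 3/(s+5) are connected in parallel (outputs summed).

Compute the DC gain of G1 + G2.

Parallel: G_eq = G1 + G2. DC gain = G1(0) + G2(0) = 8/8 + 3/5 = 1 + 0.6 = 1.6.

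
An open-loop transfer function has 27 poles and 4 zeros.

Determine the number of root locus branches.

Root locus has n branches where n = number of poles = 27.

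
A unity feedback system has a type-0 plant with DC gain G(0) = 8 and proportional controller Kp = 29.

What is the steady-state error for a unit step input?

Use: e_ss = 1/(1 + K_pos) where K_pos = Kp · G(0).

K_pos = Kp · G(0) = 29 × 8 = 232. e_ss = 1/(1 + 232) = 0.0043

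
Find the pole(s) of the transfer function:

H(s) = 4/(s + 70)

Pole is where denominator = 0: s + 70 = 0, so s = -70.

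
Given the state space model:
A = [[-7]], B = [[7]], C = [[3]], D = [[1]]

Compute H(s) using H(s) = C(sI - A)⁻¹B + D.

(sI - A)⁻¹ = 1/(s + 7). H(s) = 3×7/(s + 7) + 1 = (s + 28)/(s + 7).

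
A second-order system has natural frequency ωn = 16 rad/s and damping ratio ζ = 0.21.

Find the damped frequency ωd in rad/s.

ωd = ωn√(1 - ζ²) = 16√(1 - 0.21²) = 15.64 rad/s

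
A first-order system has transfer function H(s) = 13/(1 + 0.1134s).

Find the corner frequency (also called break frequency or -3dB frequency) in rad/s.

Corner frequency = 1/τ = 1/0.1134 = 8.818 rad/s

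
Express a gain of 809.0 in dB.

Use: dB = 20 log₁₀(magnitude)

dB = 20 log₁₀(809.0) = 58.2 dB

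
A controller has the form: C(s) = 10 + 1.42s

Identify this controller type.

This is a Proportional-Derivative (PD) controller.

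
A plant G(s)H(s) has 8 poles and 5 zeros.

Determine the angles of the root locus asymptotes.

n - m = 8 - 5 = 3. Angles: θk = (2k + 1)·180°/3 = 60°, 180°, 300°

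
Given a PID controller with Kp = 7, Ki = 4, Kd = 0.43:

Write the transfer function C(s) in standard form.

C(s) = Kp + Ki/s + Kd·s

Substituting values: C(s) = 7 + 4/s + 0.43s = (0.43s² + 7s + 4)/s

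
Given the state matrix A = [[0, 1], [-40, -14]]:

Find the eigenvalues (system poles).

det(A - λI) = λ² - (-14)λ + 40 = (λ - (-10))(λ - (-4)). Eigenvalues: -10, -4.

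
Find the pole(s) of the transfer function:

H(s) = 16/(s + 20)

Pole is where denominator = 0: s + 20 = 0, so s = -20.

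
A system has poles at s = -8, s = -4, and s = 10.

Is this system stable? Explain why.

Pole(s) at s = 10 are not in the left half-plane. System is unstable.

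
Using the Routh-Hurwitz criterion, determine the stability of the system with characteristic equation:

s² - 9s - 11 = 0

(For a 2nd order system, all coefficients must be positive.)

Coefficients: 1, -9, -11. b=-9, c=-11 not positive, so system is unstable.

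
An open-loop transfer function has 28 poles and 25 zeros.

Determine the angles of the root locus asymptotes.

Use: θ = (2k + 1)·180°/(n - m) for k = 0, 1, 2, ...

n - m = 28 - 25 = 3. Angles: θk = (2k + 1)·180°/3 = 60°, 180°, 300°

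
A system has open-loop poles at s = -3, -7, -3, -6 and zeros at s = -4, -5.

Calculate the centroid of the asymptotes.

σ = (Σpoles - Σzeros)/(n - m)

σ = (Σpoles - Σzeros)/(n - m) = (-19 - (-9))/(4 - 2) = -10/2 = -5.0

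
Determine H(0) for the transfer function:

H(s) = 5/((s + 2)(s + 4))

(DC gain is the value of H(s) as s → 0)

DC gain = H(0) = 5/(2 × 4) = 5/8 = 0.625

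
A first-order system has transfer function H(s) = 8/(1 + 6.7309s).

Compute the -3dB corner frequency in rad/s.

Corner frequency = 1/τ = 1/6.7309 = 0.149 rad/s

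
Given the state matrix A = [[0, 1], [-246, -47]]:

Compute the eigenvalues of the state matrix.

det(A - λI) = λ² - (-47)λ + 246 = (λ - (-6))(λ - (-41)). Eigenvalues: -6, -41.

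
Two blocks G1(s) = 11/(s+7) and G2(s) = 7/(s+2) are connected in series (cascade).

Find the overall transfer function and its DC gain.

Series: multiply transfer functions. G_eq = 11/(s+7) × 7/(s+2) = 77/((s+7)(s+2)). DC gain = 77/(7×2) = 5.5.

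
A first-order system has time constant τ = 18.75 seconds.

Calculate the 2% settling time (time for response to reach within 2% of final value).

For first-order system, 2% settling time ≈ 4τ = 4 × 18.75 = 75.0 s.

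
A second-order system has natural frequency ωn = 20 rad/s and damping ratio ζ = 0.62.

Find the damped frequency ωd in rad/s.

ωd = ωn√(1 - ζ²) = 20√(1 - 0.62²) = 15.69 rad/s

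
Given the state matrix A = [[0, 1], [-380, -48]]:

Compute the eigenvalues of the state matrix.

det(A - λI) = λ² - (-48)λ + 380 = (λ - (-38))(λ - (-10)). Eigenvalues: -38, -10.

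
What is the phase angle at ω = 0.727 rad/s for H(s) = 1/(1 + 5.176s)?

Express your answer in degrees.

Phase = -arctan(ωτ) = -arctan(0.727 × 5.176) = -75.1°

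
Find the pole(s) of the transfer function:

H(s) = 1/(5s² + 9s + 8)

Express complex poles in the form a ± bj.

Discriminant = 9² - 4×5×8 = 81 - 160 = -79 < 0, so the poles are a complex conjugate pair s = (-9 ± j√79)/(2×5). Real part = -9/(2×5) = -9/10 = -0.9; imaginary part = ±√79/(2×5) ≈ 0.8888. Poles: s = -0.9 ± 0.8888j.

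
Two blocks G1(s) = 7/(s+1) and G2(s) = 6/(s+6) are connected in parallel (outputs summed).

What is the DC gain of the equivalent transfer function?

Parallel: G_eq = G1 + G2. DC gain = G1(0) + G2(0) = 7/1 + 6/6 = 7 + 1 = 8.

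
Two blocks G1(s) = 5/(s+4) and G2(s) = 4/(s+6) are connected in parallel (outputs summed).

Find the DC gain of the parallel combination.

Parallel: G_eq = G1 + G2. DC gain = G1(0) + G2(0) = 5/4 + 4/6 = 1.25 + 0.6667 = 1.9167.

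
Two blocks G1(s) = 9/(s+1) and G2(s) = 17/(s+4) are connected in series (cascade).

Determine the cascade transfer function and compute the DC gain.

Series: multiply transfer functions. G_eq = 9/(s+1) × 17/(s+4) = 153/((s+1)(s+4)). DC gain = 153/(1×4) = 38.25.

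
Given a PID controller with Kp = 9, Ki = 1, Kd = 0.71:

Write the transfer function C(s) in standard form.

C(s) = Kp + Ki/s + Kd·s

Substituting values: C(s) = 9 + 1/s + 0.71s = (0.71s² + 9s + 1)/s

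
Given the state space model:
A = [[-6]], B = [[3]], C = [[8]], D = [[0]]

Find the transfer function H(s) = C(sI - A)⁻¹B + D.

(sI - A)⁻¹ = 1/(s + 6). H(s) = 8 × 3/(s + 6) + 0 = 24/(s + 6).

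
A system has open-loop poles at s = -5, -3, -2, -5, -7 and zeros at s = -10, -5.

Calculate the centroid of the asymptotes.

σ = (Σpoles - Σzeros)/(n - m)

σ = (Σpoles - Σzeros)/(n - m) = (-22 - (-15))/(5 - 2) = -7/3 = -2.33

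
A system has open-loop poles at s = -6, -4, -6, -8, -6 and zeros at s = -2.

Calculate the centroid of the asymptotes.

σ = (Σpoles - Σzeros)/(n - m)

σ = (Σpoles - Σzeros)/(n - m) = (-30 - (-2))/(5 - 1) = -28/4 = -7.0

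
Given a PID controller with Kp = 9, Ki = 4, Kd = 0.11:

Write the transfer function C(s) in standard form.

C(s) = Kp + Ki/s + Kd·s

Substituting values: C(s) = 9 + 4/s + 0.11s = (0.11s² + 9s + 4)/s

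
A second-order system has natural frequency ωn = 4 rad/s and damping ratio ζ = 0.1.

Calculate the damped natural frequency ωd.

ωd = ωn√(1 - ζ²) = 4√(1 - 0.1²) = 3.98 rad/s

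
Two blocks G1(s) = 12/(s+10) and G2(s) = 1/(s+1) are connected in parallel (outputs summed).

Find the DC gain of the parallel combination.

Parallel: G_eq = G1 + G2. DC gain = G1(0) + G2(0) = 12/10 + 1/1 = 1.2 + 1 = 2.2.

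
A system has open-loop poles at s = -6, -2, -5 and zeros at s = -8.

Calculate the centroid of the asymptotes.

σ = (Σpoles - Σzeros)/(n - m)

σ = (Σpoles - Σzeros)/(n - m) = (-13 - (-8))/(3 - 1) = -5/2 = -2.5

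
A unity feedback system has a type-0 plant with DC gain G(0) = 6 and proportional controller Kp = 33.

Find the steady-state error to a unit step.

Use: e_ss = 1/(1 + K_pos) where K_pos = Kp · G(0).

K_pos = Kp · G(0) = 33 × 6 = 198. e_ss = 1/(1 + 198) = 0.0050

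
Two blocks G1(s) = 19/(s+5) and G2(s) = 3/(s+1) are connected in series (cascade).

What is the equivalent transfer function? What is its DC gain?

Series: multiply transfer functions. G_eq = 19/(s+5) × 3/(s+1) = 57/((s+5)(s+1)). DC gain = 57/(5×1) = 11.4.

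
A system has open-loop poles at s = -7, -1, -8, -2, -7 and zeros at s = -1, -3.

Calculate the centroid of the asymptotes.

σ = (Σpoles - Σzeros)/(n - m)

σ = (Σpoles - Σzeros)/(n - m) = (-25 - (-4))/(5 - 2) = -21/3 = -7.0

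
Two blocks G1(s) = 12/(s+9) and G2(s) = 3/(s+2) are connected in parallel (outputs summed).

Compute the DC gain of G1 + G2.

Parallel: G_eq = G1 + G2. DC gain = G1(0) + G2(0) = 12/9 + 3/2 = 1.3333 + 1.5 = 2.8333.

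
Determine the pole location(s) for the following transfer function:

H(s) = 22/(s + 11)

Pole is where denominator = 0: s + 11 = 0, so s = -11.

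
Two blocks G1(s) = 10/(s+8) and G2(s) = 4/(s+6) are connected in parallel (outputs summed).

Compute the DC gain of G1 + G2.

Parallel: G_eq = G1 + G2. DC gain = G1(0) + G2(0) = 10/8 + 4/6 = 1.25 + 0.6667 = 1.9167.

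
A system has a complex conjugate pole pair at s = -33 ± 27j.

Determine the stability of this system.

Real part of poles is -33 (< 0, left half-plane). Stable.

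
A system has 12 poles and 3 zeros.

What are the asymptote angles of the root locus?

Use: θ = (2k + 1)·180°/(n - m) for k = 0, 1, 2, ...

n - m = 12 - 3 = 9. Angles: θk = (2k + 1)·180°/9 = 20°, 60°, 100°, 140°, 180°, 220°, 260°, 300°, 340°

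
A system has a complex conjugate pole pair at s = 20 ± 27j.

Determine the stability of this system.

Real part of poles is 20 (> 0, right half-plane). Unstable.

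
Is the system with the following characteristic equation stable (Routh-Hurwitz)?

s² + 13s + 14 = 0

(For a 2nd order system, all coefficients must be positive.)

Coefficients: 1, 13, 14. All positive, so system is stable.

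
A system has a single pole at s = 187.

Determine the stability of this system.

Pole at s = 187 is in the right half-plane. Unstable.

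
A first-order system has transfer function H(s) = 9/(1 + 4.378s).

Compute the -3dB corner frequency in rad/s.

Corner frequency = 1/τ = 1/4.378 = 0.228 rad/s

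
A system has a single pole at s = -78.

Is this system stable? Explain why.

Pole at s = -78 is in the left half-plane. Stable.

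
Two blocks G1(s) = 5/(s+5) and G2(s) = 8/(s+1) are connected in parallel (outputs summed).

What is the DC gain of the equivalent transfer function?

Parallel: G_eq = G1 + G2. DC gain = G1(0) + G2(0) = 5/5 + 8/1 = 1 + 8 = 9.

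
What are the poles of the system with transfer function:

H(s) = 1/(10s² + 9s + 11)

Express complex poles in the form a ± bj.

Discriminant = 9² - 4×10×11 = 81 - 440 = -359 < 0, so the poles are a complex conjugate pair s = (-9 ± j√359)/(2×10). Real part = -9/(2×10) = -9/20 = -0.45; imaginary part = ±√359/(2×10) ≈ 0.9474. Poles: s = -0.45 ± 0.9474j.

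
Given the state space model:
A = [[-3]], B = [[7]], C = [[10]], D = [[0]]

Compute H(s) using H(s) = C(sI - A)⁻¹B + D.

(sI - A)⁻¹ = 1/(s + 3). H(s) = 10 × 7/(s + 3) + 0 = 70/(s + 3).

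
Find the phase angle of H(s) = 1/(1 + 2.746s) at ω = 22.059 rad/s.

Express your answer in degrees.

Phase = -arctan(ωτ) = -arctan(22.059 × 2.746) = -89.1°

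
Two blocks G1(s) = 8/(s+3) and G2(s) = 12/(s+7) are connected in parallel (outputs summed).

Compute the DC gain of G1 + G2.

Parallel: G_eq = G1 + G2. DC gain = G1(0) + G2(0) = 8/3 + 12/7 = 2.6667 + 1.7143 = 4.3810.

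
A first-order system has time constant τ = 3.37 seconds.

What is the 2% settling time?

For first-order system, 2% settling time ≈ 4τ = 4 × 3.37 = 13.48 s.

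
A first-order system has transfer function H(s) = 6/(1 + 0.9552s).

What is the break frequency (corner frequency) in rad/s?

Corner frequency = 1/τ = 1/0.9552 = 1.047 rad/s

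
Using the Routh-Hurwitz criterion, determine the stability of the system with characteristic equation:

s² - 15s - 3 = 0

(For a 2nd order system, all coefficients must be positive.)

Coefficients: 1, -15, -3. b=-15, c=-3 not positive, so system is unstable.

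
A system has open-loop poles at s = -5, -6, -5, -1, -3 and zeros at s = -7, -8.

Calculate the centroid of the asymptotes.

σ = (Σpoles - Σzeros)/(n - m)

σ = (Σpoles - Σzeros)/(n - m) = (-20 - (-15))/(5 - 2) = -5/3 = -1.67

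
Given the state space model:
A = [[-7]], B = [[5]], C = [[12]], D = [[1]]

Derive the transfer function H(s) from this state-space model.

(sI - A)⁻¹ = 1/(s + 7). H(s) = 12×5/(s + 7) + 1 = (s + 67)/(s + 7).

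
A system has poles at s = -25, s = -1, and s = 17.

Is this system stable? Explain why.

Pole(s) at s = 17 are not in the left half-plane. System is unstable.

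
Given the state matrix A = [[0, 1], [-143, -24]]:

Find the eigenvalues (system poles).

det(A - λI) = λ² - (-24)λ + 143 = (λ - (-13))(λ - (-11)). Eigenvalues: -13, -11.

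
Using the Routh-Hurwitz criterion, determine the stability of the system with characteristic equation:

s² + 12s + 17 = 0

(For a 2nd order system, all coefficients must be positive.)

Coefficients: 1, 12, 17. All positive, so system is stable.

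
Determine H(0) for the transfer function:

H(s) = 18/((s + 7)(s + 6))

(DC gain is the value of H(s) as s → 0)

DC gain = H(0) = 18/(7 × 6) = 18/42 = 0.4286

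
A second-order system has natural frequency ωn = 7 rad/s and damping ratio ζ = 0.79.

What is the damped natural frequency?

ωd = ωn√(1 - ζ²) = 7√(1 - 0.79²) = 4.29 rad/s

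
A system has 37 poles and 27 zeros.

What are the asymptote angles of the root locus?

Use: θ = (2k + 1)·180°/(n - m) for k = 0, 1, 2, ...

n - m = 37 - 27 = 10. Angles: θk = (2k + 1)·180°/10 = 18°, 54°, 90°, 126°, 162°, 198°, 234°, 270°, 306°, 342°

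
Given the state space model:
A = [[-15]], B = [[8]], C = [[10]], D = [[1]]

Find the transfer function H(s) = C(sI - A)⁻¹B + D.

(sI - A)⁻¹ = 1/(s + 15). H(s) = 10×8/(s + 15) + 1 = (s + 95)/(s + 15).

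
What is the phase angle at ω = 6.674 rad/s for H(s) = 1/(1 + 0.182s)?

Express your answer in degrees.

Phase = -arctan(ωτ) = -arctan(6.674 × 0.182) = -50.5°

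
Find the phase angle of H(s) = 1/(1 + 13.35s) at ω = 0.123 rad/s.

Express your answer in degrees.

Phase = -arctan(ωτ) = -arctan(0.123 × 13.35) = -58.7°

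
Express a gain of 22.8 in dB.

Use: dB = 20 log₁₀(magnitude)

dB = 20 log₁₀(22.8) = 27.2 dB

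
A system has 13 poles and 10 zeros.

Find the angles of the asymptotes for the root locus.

n - m = 13 - 10 = 3. Angles: θk = (2k + 1)·180°/3 = 60°, 180°, 300°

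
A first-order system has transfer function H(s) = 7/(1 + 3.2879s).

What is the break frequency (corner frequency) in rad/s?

Corner frequency = 1/τ = 1/3.2879 = 0.304 rad/s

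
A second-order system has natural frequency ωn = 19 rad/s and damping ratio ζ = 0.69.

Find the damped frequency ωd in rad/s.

ωd = ωn√(1 - ζ²) = 19√(1 - 0.69²) = 13.75 rad/s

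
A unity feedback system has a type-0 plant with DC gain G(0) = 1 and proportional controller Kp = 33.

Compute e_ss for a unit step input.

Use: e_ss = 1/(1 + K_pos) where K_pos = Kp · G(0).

K_pos = Kp · G(0) = 33 × 1 = 33. e_ss = 1/(1 + 33) = 0.0294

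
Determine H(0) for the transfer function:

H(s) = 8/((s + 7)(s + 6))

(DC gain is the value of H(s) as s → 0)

DC gain = H(0) = 8/(7 × 6) = 8/42 = 0.1905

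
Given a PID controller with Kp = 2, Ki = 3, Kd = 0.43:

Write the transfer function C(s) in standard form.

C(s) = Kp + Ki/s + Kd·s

Substituting values: C(s) = 2 + 3/s + 0.43s = (0.43s² + 2s + 3)/s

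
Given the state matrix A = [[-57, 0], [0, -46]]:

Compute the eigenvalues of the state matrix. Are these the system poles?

For diagonal matrix, eigenvalues are diagonal entries: λ₁ = -57, λ₂ = -46. Eigenvalues of A = system poles.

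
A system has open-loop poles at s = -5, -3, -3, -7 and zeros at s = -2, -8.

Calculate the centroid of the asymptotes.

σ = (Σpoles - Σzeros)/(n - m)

σ = (Σpoles - Σzeros)/(n - m) = (-18 - (-10))/(4 - 2) = -8/2 = -4.0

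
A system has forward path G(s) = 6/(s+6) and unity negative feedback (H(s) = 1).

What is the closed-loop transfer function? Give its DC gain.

T(s) = G/(1+GH) = [6/(s+6)] / [1 + 6/(s+6)] = 6/(s+6+6) = 6/(s+12). DC gain = 6/12 = 0.5.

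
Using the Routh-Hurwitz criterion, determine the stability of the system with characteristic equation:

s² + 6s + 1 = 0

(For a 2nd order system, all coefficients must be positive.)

Coefficients: 1, 6, 1. All positive, so system is stable.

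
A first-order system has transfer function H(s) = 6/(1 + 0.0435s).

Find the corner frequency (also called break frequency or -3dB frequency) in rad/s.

Corner frequency = 1/τ = 1/0.0435 = 22.989 rad/s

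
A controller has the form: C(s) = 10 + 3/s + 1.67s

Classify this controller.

This is a Proportional-Integral-Derivative (PID) controller.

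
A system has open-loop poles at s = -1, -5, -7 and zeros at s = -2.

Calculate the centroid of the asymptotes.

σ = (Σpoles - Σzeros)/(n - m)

σ = (Σpoles - Σzeros)/(n - m) = (-13 - (-2))/(3 - 1) = -11/2 = -5.5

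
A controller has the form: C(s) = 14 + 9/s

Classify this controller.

This is a Proportional-Integral (PI) controller.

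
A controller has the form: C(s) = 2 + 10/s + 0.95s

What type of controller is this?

This is a Proportional-Integral-Derivative (PID) controller.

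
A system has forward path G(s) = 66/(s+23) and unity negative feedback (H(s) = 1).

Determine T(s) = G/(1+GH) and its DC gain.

T(s) = G/(1+GH) = [66/(s+23)] / [1 + 66/(s+23)] = 66/(s+23+66) = 66/(s+89). DC gain = 66/89 = 0.7416.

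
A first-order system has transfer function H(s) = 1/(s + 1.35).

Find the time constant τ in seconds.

For H(s) = 1/(s + 1/τ), the pole is at -1/τ = -1.35, so τ = 1/1.35 = 0.7407 s.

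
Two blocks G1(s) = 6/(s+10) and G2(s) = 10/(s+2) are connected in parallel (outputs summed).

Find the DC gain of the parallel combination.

Parallel: G_eq = G1 + G2. DC gain = G1(0) + G2(0) = 6/10 + 10/2 = 0.6 + 5 = 5.6.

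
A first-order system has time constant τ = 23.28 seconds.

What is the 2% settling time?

For first-order system, 2% settling time ≈ 4τ = 4 × 23.28 = 93.12 s.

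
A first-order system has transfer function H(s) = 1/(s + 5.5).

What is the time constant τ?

For H(s) = 1/(s + 1/τ), the pole is at -1/τ = -5.5, so τ = 1/5.5 = 0.1818 s.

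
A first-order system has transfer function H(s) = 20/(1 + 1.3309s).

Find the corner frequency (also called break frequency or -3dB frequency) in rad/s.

Corner frequency = 1/τ = 1/1.3309 = 0.751 rad/s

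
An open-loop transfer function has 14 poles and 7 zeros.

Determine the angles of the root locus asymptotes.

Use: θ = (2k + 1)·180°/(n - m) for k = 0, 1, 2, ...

n - m = 14 - 7 = 7. Angles: θk = (2k + 1)·180°/7 = 25.71°, 77.14°, 128.57°, 180°, 231.43°, 282.86°, 334.29°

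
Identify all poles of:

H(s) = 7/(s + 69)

Pole is where denominator = 0: s + 69 = 0, so s = -69.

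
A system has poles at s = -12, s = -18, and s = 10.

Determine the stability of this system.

Pole(s) at s = 10 are not in the left half-plane. System is unstable.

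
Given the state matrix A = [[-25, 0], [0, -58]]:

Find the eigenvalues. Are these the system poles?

For diagonal matrix, eigenvalues are diagonal entries: λ₁ = -25, λ₂ = -58. Eigenvalues of A = system poles.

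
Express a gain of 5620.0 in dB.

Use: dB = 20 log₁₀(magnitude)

dB = 20 log₁₀(5620.0) = 75.0 dB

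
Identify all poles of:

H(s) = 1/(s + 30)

Pole is where denominator = 0: s + 30 = 0, so s = -30.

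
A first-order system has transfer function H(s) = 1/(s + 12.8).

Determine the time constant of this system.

For H(s) = 1/(s + 1/τ), the pole is at -1/τ = -12.8, so τ = 1/12.8 = 0.078125 s.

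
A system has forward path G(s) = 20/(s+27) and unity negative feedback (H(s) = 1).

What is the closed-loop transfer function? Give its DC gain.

T(s) = G/(1+GH) = [20/(s+27)] / [1 + 20/(s+27)] = 20/(s+27+20) = 20/(s+47). DC gain = 20/47 = 0.4255.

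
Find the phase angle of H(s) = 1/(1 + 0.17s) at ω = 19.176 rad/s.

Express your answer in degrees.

Phase = -arctan(ωτ) = -arctan(19.176 × 0.17) = -72.9°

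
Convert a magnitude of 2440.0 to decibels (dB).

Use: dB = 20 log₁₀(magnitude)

dB = 20 log₁₀(2440.0) = 67.7 dB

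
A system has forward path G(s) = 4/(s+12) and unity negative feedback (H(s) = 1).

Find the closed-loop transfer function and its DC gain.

T(s) = G/(1+GH) = [4/(s+12)] / [1 + 4/(s+12)] = 4/(s+12+4) = 4/(s+16). DC gain = 4/16 = 0.25.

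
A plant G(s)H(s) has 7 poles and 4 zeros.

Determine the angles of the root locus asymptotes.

n - m = 7 - 4 = 3. Angles: θk = (2k + 1)·180°/3 = 60°, 180°, 300°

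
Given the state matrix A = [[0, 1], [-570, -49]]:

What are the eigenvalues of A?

det(A - λI) = λ² - (-49)λ + 570 = (λ - (-30))(λ - (-19)). Eigenvalues: -30, -19.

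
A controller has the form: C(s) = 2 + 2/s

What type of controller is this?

This is a Proportional-Integral (PI) controller.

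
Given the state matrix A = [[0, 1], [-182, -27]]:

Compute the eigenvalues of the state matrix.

det(A - λI) = λ² - (-27)λ + 182 = (λ - (-13))(λ - (-14)). Eigenvalues: -13, -14.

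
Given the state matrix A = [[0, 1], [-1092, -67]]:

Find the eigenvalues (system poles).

det(A - λI) = λ² - (-67)λ + 1092 = (λ - (-39))(λ - (-28)). Eigenvalues: -39, -28.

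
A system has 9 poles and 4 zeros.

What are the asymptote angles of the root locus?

n - m = 9 - 4 = 5. Angles: θk = (2k + 1)·180°/5 = 36°, 108°, 180°, 252°, 324°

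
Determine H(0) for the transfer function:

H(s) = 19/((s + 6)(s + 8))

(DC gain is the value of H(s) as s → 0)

DC gain = H(0) = 19/(6 × 8) = 19/48 = 0.3958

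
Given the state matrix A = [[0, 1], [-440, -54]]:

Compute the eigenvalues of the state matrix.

det(A - λI) = λ² - (-54)λ + 440 = (λ - (-44))(λ - (-10)). Eigenvalues: -44, -10.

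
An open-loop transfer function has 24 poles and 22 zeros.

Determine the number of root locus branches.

Root locus has n branches where n = number of poles = 24.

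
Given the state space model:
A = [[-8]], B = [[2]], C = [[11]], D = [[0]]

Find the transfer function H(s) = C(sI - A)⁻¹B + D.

(sI - A)⁻¹ = 1/(s + 8). H(s) = 11 × 2/(s + 8) + 0 = 22/(s + 8).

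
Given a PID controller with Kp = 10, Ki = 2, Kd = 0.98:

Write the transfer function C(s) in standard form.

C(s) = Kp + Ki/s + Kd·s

Substituting values: C(s) = 10 + 2/s + 0.98s = (0.98s² + 10s + 2)/s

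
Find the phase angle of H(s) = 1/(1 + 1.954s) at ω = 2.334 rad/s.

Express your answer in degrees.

Phase = -arctan(ωτ) = -arctan(2.334 × 1.954) = -77.6°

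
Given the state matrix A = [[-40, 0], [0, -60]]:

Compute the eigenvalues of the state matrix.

For diagonal matrix, eigenvalues are diagonal entries: λ₁ = -40, λ₂ = -60.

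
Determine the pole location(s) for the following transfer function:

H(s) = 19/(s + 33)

Pole is where denominator = 0: s + 33 = 0, so s = -33.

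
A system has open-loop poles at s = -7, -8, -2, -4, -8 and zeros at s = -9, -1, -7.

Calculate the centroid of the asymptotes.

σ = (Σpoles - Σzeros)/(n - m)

σ = (Σpoles - Σzeros)/(n - m) = (-29 - (-17))/(5 - 3) = -12/2 = -6.0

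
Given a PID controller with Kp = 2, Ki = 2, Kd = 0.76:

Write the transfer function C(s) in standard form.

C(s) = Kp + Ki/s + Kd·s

Substituting values: C(s) = 2 + 2/s + 0.76s = (0.76s² + 2s + 2)/s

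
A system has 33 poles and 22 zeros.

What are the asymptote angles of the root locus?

n - m = 33 - 22 = 11. Angles: θk = (2k + 1)·180°/11 = 16.36°, 49.09°, 81.82°, 114.55°, 147.27°, 180°, 212.73°, 245.45°, 278.18°, 310.91°, 343.64°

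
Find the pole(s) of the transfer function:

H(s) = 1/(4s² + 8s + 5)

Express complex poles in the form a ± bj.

Discriminant = 8² - 4×4×5 = 64 - 80 = -16 < 0, so the poles are a complex conjugate pair s = (-8 ± j√16)/(2×4). Real part = -8/(2×4) = -8/8 = -1; imaginary part = ±√16/(2×4) = 4/8 = 0.5. Poles: s = -1 ± 0.5j.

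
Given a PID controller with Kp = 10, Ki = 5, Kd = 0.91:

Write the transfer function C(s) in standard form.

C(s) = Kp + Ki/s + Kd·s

Substituting values: C(s) = 10 + 5/s + 0.91s = (0.91s² + 10s + 5)/s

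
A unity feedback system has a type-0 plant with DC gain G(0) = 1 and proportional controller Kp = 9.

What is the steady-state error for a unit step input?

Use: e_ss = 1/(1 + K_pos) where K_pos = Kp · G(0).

K_pos = Kp · G(0) = 9 × 1 = 9. e_ss = 1/(1 + 9) = 0.1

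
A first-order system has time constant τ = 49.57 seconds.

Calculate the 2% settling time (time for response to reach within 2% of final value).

For first-order system, 2% settling time ≈ 4τ = 4 × 49.57 = 198.28 s.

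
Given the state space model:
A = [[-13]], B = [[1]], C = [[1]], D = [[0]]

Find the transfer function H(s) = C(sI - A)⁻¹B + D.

(sI - A)⁻¹ = 1/(s + 13). H(s) = 1 × 1/(s + 13) + 0 = 1/(s + 13).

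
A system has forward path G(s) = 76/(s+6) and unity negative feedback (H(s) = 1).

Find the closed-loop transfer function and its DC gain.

T(s) = G/(1+GH) = [76/(s+6)] / [1 + 76/(s+6)] = 76/(s+6+76) = 76/(s+82). DC gain = 76/82 = 0.9268.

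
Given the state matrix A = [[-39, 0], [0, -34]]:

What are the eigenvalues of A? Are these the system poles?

For diagonal matrix, eigenvalues are diagonal entries: λ₁ = -39, λ₂ = -34. Eigenvalues of A = system poles.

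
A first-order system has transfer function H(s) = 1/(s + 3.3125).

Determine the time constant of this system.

For H(s) = 1/(s + 1/τ), the pole is at -1/τ = -3.3125, so τ = 1/3.3125 = 0.3019 s.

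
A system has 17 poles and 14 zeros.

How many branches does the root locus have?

Root locus has n branches where n = number of poles = 17.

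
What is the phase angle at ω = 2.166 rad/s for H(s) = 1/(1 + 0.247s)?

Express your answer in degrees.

Phase = -arctan(ωτ) = -arctan(2.166 × 0.247) = -28.1°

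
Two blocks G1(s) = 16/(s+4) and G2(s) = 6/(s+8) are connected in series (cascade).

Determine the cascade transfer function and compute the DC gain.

Series: multiply transfer functions. G_eq = 16/(s+4) × 6/(s+8) = 96/((s+4)(s+8)). DC gain = 96/(4×8) = 3.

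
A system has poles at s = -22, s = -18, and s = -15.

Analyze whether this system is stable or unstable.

All poles are in the left half-plane. System is stable.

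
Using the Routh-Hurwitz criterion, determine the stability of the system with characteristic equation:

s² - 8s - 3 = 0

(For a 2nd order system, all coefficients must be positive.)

Coefficients: 1, -8, -3. b=-8, c=-3 not positive, so system is unstable.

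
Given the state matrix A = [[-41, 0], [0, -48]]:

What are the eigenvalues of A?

For diagonal matrix, eigenvalues are diagonal entries: λ₁ = -41, λ₂ = -48.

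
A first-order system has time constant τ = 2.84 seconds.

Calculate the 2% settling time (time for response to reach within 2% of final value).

For first-order system, 2% settling time ≈ 4τ = 4 × 2.84 = 11.36 s.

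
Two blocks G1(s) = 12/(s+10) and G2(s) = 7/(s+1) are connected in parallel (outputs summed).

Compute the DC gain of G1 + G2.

Parallel: G_eq = G1 + G2. DC gain = G1(0) + G2(0) = 12/10 + 7/1 = 1.2 + 7 = 8.2.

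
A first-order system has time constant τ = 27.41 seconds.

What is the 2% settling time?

For first-order system, 2% settling time ≈ 4τ = 4 × 27.41 = 109.64 s.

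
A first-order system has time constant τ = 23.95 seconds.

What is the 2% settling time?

For first-order system, 2% settling time ≈ 4τ = 4 × 23.95 = 95.8 s.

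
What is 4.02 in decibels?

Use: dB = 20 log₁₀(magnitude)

dB = 20 log₁₀(4.02) = 12.1 dB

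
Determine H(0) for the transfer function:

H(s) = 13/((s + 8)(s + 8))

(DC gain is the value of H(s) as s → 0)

DC gain = H(0) = 13/(8 × 8) = 13/64 = 0.203125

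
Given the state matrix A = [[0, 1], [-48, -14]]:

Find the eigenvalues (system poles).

det(A - λI) = λ² - (-14)λ + 48 = (λ - (-6))(λ - (-8)). Eigenvalues: -6, -8.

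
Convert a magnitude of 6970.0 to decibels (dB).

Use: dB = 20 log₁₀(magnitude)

dB = 20 log₁₀(6970.0) = 76.9 dB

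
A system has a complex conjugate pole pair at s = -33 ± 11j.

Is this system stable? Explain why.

Real part of poles is -33 (< 0, left half-plane). Stable.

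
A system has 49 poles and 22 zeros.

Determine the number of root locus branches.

Root locus has n branches where n = number of poles = 49.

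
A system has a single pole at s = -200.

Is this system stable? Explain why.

Pole at s = -200 is in the left half-plane. Stable.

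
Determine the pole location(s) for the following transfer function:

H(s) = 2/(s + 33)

Pole is where denominator = 0: s + 33 = 0, so s = -33.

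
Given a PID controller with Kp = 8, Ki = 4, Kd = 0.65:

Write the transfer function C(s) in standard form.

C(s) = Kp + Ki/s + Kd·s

Substituting values: C(s) = 8 + 4/s + 0.65s = (0.65s² + 8s + 4)/s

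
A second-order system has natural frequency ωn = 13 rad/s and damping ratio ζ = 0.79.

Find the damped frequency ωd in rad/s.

ωd = ωn√(1 - ζ²) = 13√(1 - 0.79²) = 7.97 rad/s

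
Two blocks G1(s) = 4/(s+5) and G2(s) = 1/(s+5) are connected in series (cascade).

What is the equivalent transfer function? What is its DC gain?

Series: multiply transfer functions. G_eq = 4/(s+5) × 1/(s+5) = 4/((s+5)(s+5)). DC gain = 4/(5×5) = 0.16.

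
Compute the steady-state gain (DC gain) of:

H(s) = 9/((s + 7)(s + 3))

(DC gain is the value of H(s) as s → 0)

DC gain = H(0) = 9/(7 × 3) = 9/21 = 0.4286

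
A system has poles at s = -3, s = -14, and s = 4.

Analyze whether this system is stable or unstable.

Pole(s) at s = 4 are not in the left half-plane. System is unstable.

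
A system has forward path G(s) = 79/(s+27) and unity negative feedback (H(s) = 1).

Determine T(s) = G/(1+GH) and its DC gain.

T(s) = G/(1+GH) = [79/(s+27)] / [1 + 79/(s+27)] = 79/(s+27+79) = 79/(s+106). DC gain = 79/106 = 0.7453.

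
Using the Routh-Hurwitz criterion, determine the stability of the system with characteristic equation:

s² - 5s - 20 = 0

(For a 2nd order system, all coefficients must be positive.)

Coefficients: 1, -5, -20. b=-5, c=-20 not positive, so system is unstable.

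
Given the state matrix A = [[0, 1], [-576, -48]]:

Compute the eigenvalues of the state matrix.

det(A - λI) = λ² - (-48)λ + 576 = (λ - (-24))(λ - (-24)). Eigenvalues: -24, -24.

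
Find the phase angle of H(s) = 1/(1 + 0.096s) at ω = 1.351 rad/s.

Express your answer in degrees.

Phase = -arctan(ωτ) = -arctan(1.351 × 0.096) = -7.4°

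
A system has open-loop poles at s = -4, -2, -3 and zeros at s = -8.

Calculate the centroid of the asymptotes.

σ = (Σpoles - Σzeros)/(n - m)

σ = (Σpoles - Σzeros)/(n - m) = (-9 - (-8))/(3 - 1) = -1/2 = -0.5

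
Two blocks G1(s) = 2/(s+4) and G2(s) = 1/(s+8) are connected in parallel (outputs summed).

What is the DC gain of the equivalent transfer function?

Parallel: G_eq = G1 + G2. DC gain = G1(0) + G2(0) = 2/4 + 1/8 = 0.5 + 0.125 = 0.625.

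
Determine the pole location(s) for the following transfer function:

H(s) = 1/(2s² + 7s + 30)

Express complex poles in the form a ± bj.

Discriminant = 7² - 4×2×30 = 49 - 240 = -191 < 0, so the poles are a complex conjugate pair s = (-7 ± j√191)/(2×2). Real part = -7/(2×2) = -7/4 = -1.75; imaginary part = ±√191/(2×2) ≈ 3.4551. Poles: s = -1.75 ± 3.4551j.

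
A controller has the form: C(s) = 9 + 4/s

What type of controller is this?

This is a Proportional-Integral (PI) controller.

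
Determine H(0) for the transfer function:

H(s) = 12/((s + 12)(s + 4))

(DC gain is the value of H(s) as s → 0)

DC gain = H(0) = 12/(12 × 4) = 12/48 = 0.25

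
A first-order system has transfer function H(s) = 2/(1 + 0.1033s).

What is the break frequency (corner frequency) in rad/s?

Corner frequency = 1/τ = 1/0.1033 = 9.681 rad/s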